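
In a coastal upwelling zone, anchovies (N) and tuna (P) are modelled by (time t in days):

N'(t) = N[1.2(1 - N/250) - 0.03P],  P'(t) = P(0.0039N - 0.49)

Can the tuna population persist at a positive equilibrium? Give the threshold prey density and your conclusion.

The predator equation gives dP/dt > 0 only when N > 0.49/0.0039 = 126.
Without the predator, N → K = 250. Since 250 > 126, the predator can invade and persist.

Threshold N = 126; K > 126, so yes, the predator persists.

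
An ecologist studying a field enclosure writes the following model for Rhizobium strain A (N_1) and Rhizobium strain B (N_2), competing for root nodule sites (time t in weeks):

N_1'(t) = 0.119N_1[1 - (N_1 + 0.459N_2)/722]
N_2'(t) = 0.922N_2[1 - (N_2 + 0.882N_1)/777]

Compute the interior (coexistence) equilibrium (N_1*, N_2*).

N_1* ≈ 614, N_2* ≈ 236

Setting both brackets to zero gives the nullclines N_1 + 0.459N_2 = 722 and 0.882N_1 + N_2 = 777.
Substituting N_2 = 777 - 0.882N_1 into the first: N_1(1 - 0.459·0.882) = 722 - 0.459·777.
So N_1* = 365/0.595 = 614, and then N_2* = 777 - 0.882·614 = 236.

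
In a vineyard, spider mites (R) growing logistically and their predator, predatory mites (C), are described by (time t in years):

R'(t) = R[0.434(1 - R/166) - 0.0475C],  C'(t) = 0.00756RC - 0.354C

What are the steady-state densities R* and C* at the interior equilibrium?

From dC/dt = 0 with C > 0: 0.00756R* = 0.354, so R* = 46.8.
Substitute into dR/dt = 0: 0.434(1 - 46.8/166) = 0.0475C*.
The bracket is 0.718, giving C* = 0.312/0.0475 = 6.56.

R* ≈ 46.8, C* ≈ 6.56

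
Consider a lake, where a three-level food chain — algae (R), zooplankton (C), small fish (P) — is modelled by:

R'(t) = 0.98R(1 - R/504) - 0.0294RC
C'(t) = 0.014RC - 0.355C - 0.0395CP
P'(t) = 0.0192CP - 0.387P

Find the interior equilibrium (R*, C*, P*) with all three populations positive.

From dP/dt = 0: 0.0192C* = 0.387, so C* = 20.2.
From dR/dt = 0: 0.98(1 - R*/504) = 0.0294·20.2, giving R* = 504·(1 - 0.605) = 199.
From dC/dt = 0: 0.014·199 - 0.355 = 0.0395P*, so P* = 2.43/0.0395 = 61.6.

R* ≈ 199, C* ≈ 20.2, P* ≈ 61.6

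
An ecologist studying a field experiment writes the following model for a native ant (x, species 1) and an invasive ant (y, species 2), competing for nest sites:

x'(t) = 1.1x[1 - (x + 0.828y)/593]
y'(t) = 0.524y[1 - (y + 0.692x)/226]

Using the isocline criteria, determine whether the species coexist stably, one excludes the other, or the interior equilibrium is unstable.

species 1 excludes species 2

Compare the nullcline intercepts: K1/α12 = 593/0.828 = 716 > K2 = 226; K2/α21 = 226/0.692 = 327 < K1 = 593.
Since the inequalities point opposite ways, species 1 can invade but species 2 cannot.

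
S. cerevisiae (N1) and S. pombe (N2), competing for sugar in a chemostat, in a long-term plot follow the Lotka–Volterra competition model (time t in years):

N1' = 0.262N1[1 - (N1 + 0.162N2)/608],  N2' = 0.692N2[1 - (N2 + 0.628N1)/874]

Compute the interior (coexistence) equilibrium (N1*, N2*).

N1* ≈ 519, N2* ≈ 548

Setting both brackets to zero gives the nullclines N1 + 0.162N2 = 608 and 0.628N1 + N2 = 874.
Substituting N2 = 874 - 0.628N1 into the first: N1(1 - 0.162·0.628) = 608 - 0.162·874.
So N1* = 466/0.898 = 519, and then N2* = 874 - 0.628·519 = 548.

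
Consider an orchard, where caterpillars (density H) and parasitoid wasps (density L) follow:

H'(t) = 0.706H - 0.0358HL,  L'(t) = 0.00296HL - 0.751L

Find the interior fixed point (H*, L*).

Set dL/dt = 0 with L > 0: 0.00296H - 0.751 = 0, so H* = 0.751/0.00296 = 254.
Set dH/dt = 0 with H > 0: 0.706 - 0.0358L = 0, so L* = 0.706/0.0358 = 19.7.

H* ≈ 254, L* ≈ 19.7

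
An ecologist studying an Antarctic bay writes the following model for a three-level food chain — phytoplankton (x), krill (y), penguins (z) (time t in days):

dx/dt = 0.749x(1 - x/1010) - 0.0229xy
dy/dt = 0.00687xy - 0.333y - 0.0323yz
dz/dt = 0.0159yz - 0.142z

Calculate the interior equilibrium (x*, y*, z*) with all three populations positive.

x* ≈ 734, y* ≈ 8.93, z* ≈ 146

From dz/dt = 0: 0.0159y* = 0.142, so y* = 8.93.
From dx/dt = 0: 0.749(1 - x*/1010) = 0.0229·8.93, giving x* = 1010·(1 - 0.273) = 734.
From dy/dt = 0: 0.00687·734 - 0.333 = 0.0323z*, so z* = 4.71/0.0323 = 146.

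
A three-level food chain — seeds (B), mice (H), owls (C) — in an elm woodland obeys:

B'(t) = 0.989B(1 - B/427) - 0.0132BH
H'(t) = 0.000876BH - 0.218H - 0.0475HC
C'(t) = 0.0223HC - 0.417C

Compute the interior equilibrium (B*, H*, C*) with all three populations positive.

From dC/dt = 0: 0.0223H* = 0.417, so H* = 18.7.
From dB/dt = 0: 0.989(1 - B*/427) = 0.0132·18.7, giving B* = 427·(1 - 0.25) = 320.
From dH/dt = 0: 0.000876·320 - 0.218 = 0.0475C*, so C* = 0.0627/0.0475 = 1.32.

B* ≈ 320, H* ≈ 18.7, C* ≈ 1.32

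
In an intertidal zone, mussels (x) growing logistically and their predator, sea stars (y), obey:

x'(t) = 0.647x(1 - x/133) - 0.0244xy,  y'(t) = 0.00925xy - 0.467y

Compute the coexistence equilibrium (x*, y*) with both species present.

From dy/dt = 0 with y > 0: 0.00925x* = 0.467, so x* = 50.5.
Substitute into dx/dt = 0: 0.647(1 - 50.5/133) = 0.0244y*.
The bracket is 0.62, giving y* = 0.401/0.0244 = 16.5.

x* ≈ 50.5, y* ≈ 16.5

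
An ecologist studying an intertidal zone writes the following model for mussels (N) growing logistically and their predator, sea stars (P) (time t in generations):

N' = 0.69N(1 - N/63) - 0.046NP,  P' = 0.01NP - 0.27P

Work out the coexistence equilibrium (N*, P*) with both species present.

N* ≈ 27, P* ≈ 8.57

From dP/dt = 0 with P > 0: 0.01N* = 0.27, so N* = 27.
Substitute into dN/dt = 0: 0.69(1 - 27/63) = 0.046P*.
The bracket is 0.571, giving P* = 0.394/0.046 = 8.57.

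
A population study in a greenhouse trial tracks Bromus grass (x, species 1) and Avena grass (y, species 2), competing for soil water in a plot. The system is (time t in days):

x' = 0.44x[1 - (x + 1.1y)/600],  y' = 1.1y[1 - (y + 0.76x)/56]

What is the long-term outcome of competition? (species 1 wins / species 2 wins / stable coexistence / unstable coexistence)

species 1 excludes species 2

Compare the nullcline intercepts: K1/α12 = 600/1.1 = 545 > K2 = 56; K2/α21 = 56/0.76 = 73.7 < K1 = 600.
Since the inequalities point opposite ways, species 1 can invade but species 2 cannot.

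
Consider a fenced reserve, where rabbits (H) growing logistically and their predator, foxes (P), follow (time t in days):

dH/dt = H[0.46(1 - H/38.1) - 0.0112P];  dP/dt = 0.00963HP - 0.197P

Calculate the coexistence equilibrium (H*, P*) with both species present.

H* ≈ 20.5, P* ≈ 19

From dP/dt = 0 with P > 0: 0.00963H* = 0.197, so H* = 20.5.
Substitute into dH/dt = 0: 0.46(1 - 20.5/38.1) = 0.0112P*.
The bracket is 0.463, giving P* = 0.213/0.0112 = 19.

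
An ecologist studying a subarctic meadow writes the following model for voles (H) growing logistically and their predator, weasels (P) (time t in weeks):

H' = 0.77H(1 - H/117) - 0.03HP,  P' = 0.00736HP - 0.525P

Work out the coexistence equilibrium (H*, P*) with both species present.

H* ≈ 71.3, P* ≈ 10

From dP/dt = 0 with P > 0: 0.00736H* = 0.525, so H* = 71.3.
Substitute into dH/dt = 0: 0.77(1 - 71.3/117) = 0.03P*.
The bracket is 0.39, giving P* = 0.301/0.03 = 10.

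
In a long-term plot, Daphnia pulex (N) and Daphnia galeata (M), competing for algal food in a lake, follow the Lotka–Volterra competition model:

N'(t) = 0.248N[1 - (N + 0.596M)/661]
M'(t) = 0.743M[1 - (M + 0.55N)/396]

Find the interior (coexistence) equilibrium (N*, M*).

Setting both brackets to zero gives the nullclines N + 0.596M = 661 and 0.55N + M = 396.
Substituting M = 396 - 0.55N into the first: N(1 - 0.596·0.55) = 661 - 0.596·396.
So N* = 425/0.672 = 632, and then M* = 396 - 0.55·632 = 48.3.

N* ≈ 632, M* ≈ 48.3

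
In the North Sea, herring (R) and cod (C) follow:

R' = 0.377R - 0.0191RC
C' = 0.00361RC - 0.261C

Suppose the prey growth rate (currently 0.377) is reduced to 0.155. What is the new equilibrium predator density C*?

C* ≈ 8.12

At the interior fixed point, setting dR/dt = 0 with R > 0 fixes C* = (prey growth rate)/(RC coefficient) — independent of the other coefficients.
With the change, C* = 0.155/0.0191 = 8.12; it falls from 19.7.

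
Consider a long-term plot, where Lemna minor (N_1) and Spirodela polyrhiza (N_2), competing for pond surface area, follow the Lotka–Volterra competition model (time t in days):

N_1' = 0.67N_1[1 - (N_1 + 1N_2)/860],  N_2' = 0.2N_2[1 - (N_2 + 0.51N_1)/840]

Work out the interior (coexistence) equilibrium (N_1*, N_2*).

Setting both brackets to zero gives the nullclines N_1 + 1N_2 = 860 and 0.51N_1 + N_2 = 840.
Substituting N_2 = 840 - 0.51N_1 into the first: N_1(1 - 1·0.51) = 860 - 1·840.
So N_1* = 20/0.49 = 40.8, and then N_2* = 840 - 0.51·40.8 = 819.

N_1* ≈ 40.8, N_2* ≈ 819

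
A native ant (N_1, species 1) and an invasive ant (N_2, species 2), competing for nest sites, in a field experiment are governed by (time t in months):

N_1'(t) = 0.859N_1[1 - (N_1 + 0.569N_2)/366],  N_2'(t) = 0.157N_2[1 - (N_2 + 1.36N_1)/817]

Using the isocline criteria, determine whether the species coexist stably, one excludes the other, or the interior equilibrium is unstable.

Compare the nullcline intercepts: K1/α12 = 366/0.569 = 643 < K2 = 817; K2/α21 = 817/1.36 = 601 > K1 = 366.
Since the inequalities point opposite ways, species 2 can invade but species 1 cannot.

species 2 excludes species 1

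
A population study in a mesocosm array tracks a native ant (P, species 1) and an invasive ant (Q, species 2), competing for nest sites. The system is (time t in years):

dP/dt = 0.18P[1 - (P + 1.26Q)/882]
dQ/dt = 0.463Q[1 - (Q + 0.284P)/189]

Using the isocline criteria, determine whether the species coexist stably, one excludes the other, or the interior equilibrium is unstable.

species 1 excludes species 2

Compare the nullcline intercepts: K1/α12 = 882/1.26 = 700 > K2 = 189; K2/α21 = 189/0.284 = 665 < K1 = 882.
Since the inequalities point opposite ways, species 1 can invade but species 2 cannot.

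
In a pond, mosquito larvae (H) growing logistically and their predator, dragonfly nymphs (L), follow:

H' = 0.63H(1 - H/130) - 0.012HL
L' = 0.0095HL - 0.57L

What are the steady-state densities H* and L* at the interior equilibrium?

H* ≈ 60, L* ≈ 28.3

From dL/dt = 0 with L > 0: 0.0095H* = 0.57, so H* = 60.
Substitute into dH/dt = 0: 0.63(1 - 60/130) = 0.012L*.
The bracket is 0.538, giving L* = 0.339/0.012 = 28.3.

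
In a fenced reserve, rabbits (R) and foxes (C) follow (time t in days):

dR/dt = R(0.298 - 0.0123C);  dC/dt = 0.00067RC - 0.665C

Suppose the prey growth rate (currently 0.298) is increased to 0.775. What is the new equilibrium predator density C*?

At the interior fixed point, setting dR/dt = 0 with R > 0 fixes C* = (prey growth rate)/(RC coefficient) — independent of the other coefficients.
With the change, C* = 0.775/0.0123 = 63; it rises from 24.2.

C* ≈ 63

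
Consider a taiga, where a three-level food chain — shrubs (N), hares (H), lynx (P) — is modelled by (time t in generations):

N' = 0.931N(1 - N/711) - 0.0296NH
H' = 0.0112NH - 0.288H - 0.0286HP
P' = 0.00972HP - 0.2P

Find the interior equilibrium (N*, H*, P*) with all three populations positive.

From dP/dt = 0: 0.00972H* = 0.2, so H* = 20.6.
From dN/dt = 0: 0.931(1 - N*/711) = 0.0296·20.6, giving N* = 711·(1 - 0.654) = 246.
From dH/dt = 0: 0.0112·246 - 0.288 = 0.0286P*, so P* = 2.47/0.0286 = 86.2.

N* ≈ 246, H* ≈ 20.6, P* ≈ 86.2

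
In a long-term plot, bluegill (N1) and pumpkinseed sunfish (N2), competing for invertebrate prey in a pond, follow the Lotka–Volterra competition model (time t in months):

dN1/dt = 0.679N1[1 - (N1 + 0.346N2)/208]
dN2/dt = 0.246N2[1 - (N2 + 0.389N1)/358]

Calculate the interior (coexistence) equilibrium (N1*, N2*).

Setting both brackets to zero gives the nullclines N1 + 0.346N2 = 208 and 0.389N1 + N2 = 358.
Substituting N2 = 358 - 0.389N1 into the first: N1(1 - 0.346·0.389) = 208 - 0.346·358.
So N1* = 84.1/0.865 = 97.2, and then N2* = 358 - 0.389·97.2 = 320.

N1* ≈ 97.2, N2* ≈ 320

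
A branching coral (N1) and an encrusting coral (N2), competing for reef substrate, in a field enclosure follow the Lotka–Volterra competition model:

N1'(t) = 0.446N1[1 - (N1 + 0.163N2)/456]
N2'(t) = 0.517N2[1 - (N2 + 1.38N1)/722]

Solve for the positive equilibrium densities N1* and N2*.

N1* ≈ 437, N2* ≈ 120

Setting both brackets to zero gives the nullclines N1 + 0.163N2 = 456 and 1.38N1 + N2 = 722.
Substituting N2 = 722 - 1.38N1 into the first: N1(1 - 0.163·1.38) = 456 - 0.163·722.
So N1* = 338/0.775 = 437, and then N2* = 722 - 1.38·437 = 120.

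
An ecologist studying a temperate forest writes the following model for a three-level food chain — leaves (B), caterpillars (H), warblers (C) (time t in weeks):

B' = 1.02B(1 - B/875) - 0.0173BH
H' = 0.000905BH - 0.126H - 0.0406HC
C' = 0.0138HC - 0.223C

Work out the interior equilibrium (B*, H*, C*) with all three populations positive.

B* ≈ 635, H* ≈ 16.2, C* ≈ 11.1

From dC/dt = 0: 0.0138H* = 0.223, so H* = 16.2.
From dB/dt = 0: 1.02(1 - B*/875) = 0.0173·16.2, giving B* = 875·(1 - 0.274) = 635.
From dH/dt = 0: 0.000905·635 - 0.126 = 0.0406C*, so C* = 0.449/0.0406 = 11.1.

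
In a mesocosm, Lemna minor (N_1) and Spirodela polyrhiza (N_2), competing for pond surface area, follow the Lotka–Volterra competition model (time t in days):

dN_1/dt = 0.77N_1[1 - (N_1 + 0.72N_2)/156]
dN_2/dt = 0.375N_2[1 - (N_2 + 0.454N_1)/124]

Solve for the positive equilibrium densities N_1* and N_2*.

Setting both brackets to zero gives the nullclines N_1 + 0.72N_2 = 156 and 0.454N_1 + N_2 = 124.
Substituting N_2 = 124 - 0.454N_1 into the first: N_1(1 - 0.72·0.454) = 156 - 0.72·124.
So N_1* = 66.7/0.673 = 99.1, and then N_2* = 124 - 0.454·99.1 = 79.

N_1* ≈ 99.1, N_2* ≈ 79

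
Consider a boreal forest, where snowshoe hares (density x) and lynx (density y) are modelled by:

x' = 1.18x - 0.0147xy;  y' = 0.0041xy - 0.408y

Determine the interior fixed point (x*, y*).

x* ≈ 99.5, y* ≈ 80.3

Set dy/dt = 0 with y > 0: 0.0041x - 0.408 = 0, so x* = 0.408/0.0041 = 99.5.
Set dx/dt = 0 with x > 0: 1.18 - 0.0147y = 0, so y* = 1.18/0.0147 = 80.3.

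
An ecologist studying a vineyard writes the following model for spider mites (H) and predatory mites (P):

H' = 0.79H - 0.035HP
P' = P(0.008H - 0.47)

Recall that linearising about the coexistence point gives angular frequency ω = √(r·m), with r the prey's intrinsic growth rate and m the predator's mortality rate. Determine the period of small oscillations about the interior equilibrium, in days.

Here r = 0.79 and m = 0.47, so r·m = 0.371.
ω = √0.371 = 0.609 per day, hence T = 2π/ω ≈ 10.3 days.

T ≈ 10.3 days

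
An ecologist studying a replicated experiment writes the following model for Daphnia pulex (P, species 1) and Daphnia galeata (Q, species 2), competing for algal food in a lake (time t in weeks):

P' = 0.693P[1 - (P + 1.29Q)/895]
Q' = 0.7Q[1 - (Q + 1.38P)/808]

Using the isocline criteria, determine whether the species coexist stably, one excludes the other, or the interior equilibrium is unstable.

Compare the nullcline intercepts: K1/α12 = 895/1.29 = 694 < K2 = 808; K2/α21 = 808/1.38 = 586 < K1 = 895.
Since both are reversed, neither can invade when rare; the interior point is a saddle.

unstable coexistence (outcome depends on initial conditions)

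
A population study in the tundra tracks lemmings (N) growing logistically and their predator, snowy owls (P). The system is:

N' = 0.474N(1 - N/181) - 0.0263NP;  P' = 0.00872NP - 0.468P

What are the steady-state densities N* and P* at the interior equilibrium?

N* ≈ 53.7, P* ≈ 12.7

From dP/dt = 0 with P > 0: 0.00872N* = 0.468, so N* = 53.7.
Substitute into dN/dt = 0: 0.474(1 - 53.7/181) = 0.0263P*.
The bracket is 0.703, giving P* = 0.333/0.0263 = 12.7.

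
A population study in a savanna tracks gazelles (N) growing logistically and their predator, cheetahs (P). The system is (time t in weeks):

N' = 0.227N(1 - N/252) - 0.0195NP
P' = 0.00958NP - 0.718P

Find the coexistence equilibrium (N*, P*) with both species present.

N* ≈ 74.9, P* ≈ 8.18

From dP/dt = 0 with P > 0: 0.00958N* = 0.718, so N* = 74.9.
Substitute into dN/dt = 0: 0.227(1 - 74.9/252) = 0.0195P*.
The bracket is 0.703, giving P* = 0.159/0.0195 = 8.18.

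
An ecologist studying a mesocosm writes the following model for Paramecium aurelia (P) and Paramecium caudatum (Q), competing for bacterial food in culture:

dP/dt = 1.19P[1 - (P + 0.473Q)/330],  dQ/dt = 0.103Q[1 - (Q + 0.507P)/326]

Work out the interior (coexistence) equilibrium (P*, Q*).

P* ≈ 231, Q* ≈ 209

Setting both brackets to zero gives the nullclines P + 0.473Q = 330 and 0.507P + Q = 326.
Substituting Q = 326 - 0.507P into the first: P(1 - 0.473·0.507) = 330 - 0.473·326.
So P* = 176/0.76 = 231, and then Q* = 326 - 0.507·231 = 209.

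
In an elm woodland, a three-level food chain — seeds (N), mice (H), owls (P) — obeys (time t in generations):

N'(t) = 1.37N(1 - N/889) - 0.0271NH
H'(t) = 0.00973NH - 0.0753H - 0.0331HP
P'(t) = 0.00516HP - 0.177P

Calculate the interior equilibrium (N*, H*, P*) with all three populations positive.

From dP/dt = 0: 0.00516H* = 0.177, so H* = 34.3.
From dN/dt = 0: 1.37(1 - N*/889) = 0.0271·34.3, giving N* = 889·(1 - 0.679) = 286.
From dH/dt = 0: 0.00973·286 - 0.0753 = 0.0331P*, so P* = 2.71/0.0331 = 81.7.

N* ≈ 286, H* ≈ 34.3, P* ≈ 81.7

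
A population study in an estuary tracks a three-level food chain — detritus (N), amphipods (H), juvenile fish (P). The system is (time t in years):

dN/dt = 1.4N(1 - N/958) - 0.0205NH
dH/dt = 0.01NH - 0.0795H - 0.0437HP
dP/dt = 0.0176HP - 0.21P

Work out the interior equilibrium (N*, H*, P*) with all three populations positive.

N* ≈ 791, H* ≈ 11.9, P* ≈ 179

From dP/dt = 0: 0.0176H* = 0.21, so H* = 11.9.
From dN/dt = 0: 1.4(1 - N*/958) = 0.0205·11.9, giving N* = 958·(1 - 0.175) = 791.
From dH/dt = 0: 0.01·791 - 0.0795 = 0.0437P*, so P* = 7.83/0.0437 = 179.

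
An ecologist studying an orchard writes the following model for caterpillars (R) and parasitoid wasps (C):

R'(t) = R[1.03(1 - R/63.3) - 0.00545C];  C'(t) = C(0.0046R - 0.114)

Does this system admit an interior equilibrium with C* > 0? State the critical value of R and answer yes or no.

Threshold R = 24.8; K > 24.8, so yes, the predator persists.

The predator equation gives dC/dt > 0 only when R > 0.114/0.0046 = 24.8.
Without the predator, R → K = 63.3. Since 63.3 > 24.8, the predator can invade and persist.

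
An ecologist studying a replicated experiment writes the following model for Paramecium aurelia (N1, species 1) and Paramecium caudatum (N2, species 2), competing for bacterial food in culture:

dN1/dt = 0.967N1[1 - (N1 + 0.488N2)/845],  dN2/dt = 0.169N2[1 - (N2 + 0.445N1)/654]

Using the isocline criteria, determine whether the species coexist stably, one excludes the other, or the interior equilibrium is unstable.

stable coexistence

Compare the nullcline intercepts: K1/α12 = 845/0.488 = 1730 > K2 = 654; K2/α21 = 654/0.445 = 1470 > K1 = 845.
Since both inequalities hold, each species can invade when rare, so the interior equilibrium is stable.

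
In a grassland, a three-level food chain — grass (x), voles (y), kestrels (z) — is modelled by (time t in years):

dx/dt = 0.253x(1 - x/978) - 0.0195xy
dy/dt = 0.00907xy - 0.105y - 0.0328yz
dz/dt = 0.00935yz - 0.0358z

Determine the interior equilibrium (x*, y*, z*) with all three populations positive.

From dz/dt = 0: 0.00935y* = 0.0358, so y* = 3.83.
From dx/dt = 0: 0.253(1 - x*/978) = 0.0195·3.83, giving x* = 978·(1 - 0.295) = 689.
From dy/dt = 0: 0.00907·689 - 0.105 = 0.0328z*, so z* = 6.15/0.0328 = 187.

x* ≈ 689, y* ≈ 3.83, z* ≈ 187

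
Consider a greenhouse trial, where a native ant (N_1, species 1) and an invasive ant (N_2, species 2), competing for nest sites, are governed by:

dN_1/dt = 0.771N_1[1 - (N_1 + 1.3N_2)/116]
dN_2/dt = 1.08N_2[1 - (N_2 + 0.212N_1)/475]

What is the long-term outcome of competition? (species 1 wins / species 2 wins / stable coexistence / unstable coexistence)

Compare the nullcline intercepts: K1/α12 = 116/1.3 = 89.2 < K2 = 475; K2/α21 = 475/0.212 = 2240 > K1 = 116.
Since the inequalities point opposite ways, species 2 can invade but species 1 cannot.

species 2 excludes species 1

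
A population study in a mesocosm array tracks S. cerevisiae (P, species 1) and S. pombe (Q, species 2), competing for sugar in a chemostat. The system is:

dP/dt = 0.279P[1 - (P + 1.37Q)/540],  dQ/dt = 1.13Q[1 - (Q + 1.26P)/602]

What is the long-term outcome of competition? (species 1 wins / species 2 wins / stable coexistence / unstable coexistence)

unstable coexistence (outcome depends on initial conditions)

Compare the nullcline intercepts: K1/α12 = 540/1.37 = 394 < K2 = 602; K2/α21 = 602/1.26 = 478 < K1 = 540.
Since both are reversed, neither can invade when rare; the interior point is a saddle.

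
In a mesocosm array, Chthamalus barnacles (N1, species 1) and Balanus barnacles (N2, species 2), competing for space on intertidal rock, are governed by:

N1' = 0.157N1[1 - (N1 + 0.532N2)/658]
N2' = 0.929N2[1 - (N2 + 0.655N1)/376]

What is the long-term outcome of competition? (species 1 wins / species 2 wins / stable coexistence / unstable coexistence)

species 1 excludes species 2

Compare the nullcline intercepts: K1/α12 = 658/0.532 = 1240 > K2 = 376; K2/α21 = 376/0.655 = 574 < K1 = 658.
Since the inequalities point opposite ways, species 1 can invade but species 2 cannot.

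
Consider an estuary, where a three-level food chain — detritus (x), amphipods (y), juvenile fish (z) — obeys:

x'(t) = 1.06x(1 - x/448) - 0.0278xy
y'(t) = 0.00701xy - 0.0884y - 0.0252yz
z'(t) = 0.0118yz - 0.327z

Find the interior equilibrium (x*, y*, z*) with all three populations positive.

From dz/dt = 0: 0.0118y* = 0.327, so y* = 27.7.
From dx/dt = 0: 1.06(1 - x*/448) = 0.0278·27.7, giving x* = 448·(1 - 0.727) = 122.
From dy/dt = 0: 0.00701·122 - 0.0884 = 0.0252z*, so z* = 0.77/0.0252 = 30.5.

x* ≈ 122, y* ≈ 27.7, z* ≈ 30.5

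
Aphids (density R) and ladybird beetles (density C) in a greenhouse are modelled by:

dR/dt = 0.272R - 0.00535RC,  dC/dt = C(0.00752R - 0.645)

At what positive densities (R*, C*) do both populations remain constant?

R* ≈ 85.8, C* ≈ 50.8

Set dC/dt = 0 with C > 0: 0.00752R - 0.645 = 0, so R* = 0.645/0.00752 = 85.8.
Set dR/dt = 0 with R > 0: 0.272 - 0.00535C = 0, so C* = 0.272/0.00535 = 50.8.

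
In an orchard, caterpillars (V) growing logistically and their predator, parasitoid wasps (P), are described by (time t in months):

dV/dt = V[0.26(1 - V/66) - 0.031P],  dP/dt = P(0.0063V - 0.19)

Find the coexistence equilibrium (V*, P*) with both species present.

V* ≈ 30.2, P* ≈ 4.55

From dP/dt = 0 with P > 0: 0.0063V* = 0.19, so V* = 30.2.
Substitute into dV/dt = 0: 0.26(1 - 30.2/66) = 0.031P*.
The bracket is 0.543, giving P* = 0.141/0.031 = 4.55.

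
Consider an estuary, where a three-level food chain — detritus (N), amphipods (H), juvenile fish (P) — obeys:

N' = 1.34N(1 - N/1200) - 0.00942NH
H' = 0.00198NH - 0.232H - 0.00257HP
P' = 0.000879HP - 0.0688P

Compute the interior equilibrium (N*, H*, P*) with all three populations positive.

From dP/dt = 0: 0.000879H* = 0.0688, so H* = 78.3.
From dN/dt = 0: 1.34(1 - N*/1200) = 0.00942·78.3, giving N* = 1200·(1 - 0.55) = 540.
From dH/dt = 0: 0.00198·540 - 0.232 = 0.00257P*, so P* = 0.837/0.00257 = 326.

N* ≈ 540, H* ≈ 78.3, P* ≈ 326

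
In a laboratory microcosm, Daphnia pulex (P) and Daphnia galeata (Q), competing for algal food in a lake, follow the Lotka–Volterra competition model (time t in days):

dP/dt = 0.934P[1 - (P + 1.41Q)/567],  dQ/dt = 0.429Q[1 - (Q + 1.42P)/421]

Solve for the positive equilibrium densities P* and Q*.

P* ≈ 26.6, Q* ≈ 383

Setting both brackets to zero gives the nullclines P + 1.41Q = 567 and 1.42P + Q = 421.
Substituting Q = 421 - 1.42P into the first: P(1 - 1.41·1.42) = 567 - 1.41·421.
So P* = -26.6/-1 = 26.6, and then Q* = 421 - 1.42·26.6 = 383.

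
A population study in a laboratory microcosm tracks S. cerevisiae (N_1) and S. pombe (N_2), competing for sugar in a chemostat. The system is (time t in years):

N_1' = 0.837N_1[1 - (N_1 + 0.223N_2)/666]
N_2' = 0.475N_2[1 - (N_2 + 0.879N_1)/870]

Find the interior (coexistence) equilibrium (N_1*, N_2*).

Setting both brackets to zero gives the nullclines N_1 + 0.223N_2 = 666 and 0.879N_1 + N_2 = 870.
Substituting N_2 = 870 - 0.879N_1 into the first: N_1(1 - 0.223·0.879) = 666 - 0.223·870.
So N_1* = 472/0.804 = 587, and then N_2* = 870 - 0.879·587 = 354.

N_1* ≈ 587, N_2* ≈ 354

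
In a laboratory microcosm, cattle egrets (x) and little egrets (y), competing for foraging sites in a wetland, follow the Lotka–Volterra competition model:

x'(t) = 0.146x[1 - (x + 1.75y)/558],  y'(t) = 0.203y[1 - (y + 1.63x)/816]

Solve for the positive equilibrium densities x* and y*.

Setting both brackets to zero gives the nullclines x + 1.75y = 558 and 1.63x + y = 816.
Substituting y = 816 - 1.63x into the first: x(1 - 1.75·1.63) = 558 - 1.75·816.
So x* = -870/-1.85 = 470, and then y* = 816 - 1.63·470 = 50.5.

x* ≈ 470, y* ≈ 50.5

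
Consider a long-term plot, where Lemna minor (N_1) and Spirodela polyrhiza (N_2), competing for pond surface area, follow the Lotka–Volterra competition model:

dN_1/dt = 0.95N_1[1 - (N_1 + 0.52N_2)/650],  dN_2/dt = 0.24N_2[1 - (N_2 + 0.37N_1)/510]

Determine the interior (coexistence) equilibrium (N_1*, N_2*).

N_1* ≈ 476, N_2* ≈ 334

Setting both brackets to zero gives the nullclines N_1 + 0.52N_2 = 650 and 0.37N_1 + N_2 = 510.
Substituting N_2 = 510 - 0.37N_1 into the first: N_1(1 - 0.52·0.37) = 650 - 0.52·510.
So N_1* = 385/0.808 = 476, and then N_2* = 510 - 0.37·476 = 334.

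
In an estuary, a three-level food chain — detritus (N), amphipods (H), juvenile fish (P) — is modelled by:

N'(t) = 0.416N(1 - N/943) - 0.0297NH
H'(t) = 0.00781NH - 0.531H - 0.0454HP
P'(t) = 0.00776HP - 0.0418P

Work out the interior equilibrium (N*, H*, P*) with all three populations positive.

N* ≈ 580, H* ≈ 5.39, P* ≈ 88.1

From dP/dt = 0: 0.00776H* = 0.0418, so H* = 5.39.
From dN/dt = 0: 0.416(1 - N*/943) = 0.0297·5.39, giving N* = 943·(1 - 0.385) = 580.
From dH/dt = 0: 0.00781·580 - 0.531 = 0.0454P*, so P* = 4/0.0454 = 88.1.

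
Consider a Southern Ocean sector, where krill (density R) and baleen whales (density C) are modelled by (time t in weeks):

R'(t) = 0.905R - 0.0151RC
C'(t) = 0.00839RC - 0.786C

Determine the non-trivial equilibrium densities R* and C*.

R* ≈ 93.7, C* ≈ 59.9

Set dC/dt = 0 with C > 0: 0.00839R - 0.786 = 0, so R* = 0.786/0.00839 = 93.7.
Set dR/dt = 0 with R > 0: 0.905 - 0.0151C = 0, so C* = 0.905/0.0151 = 59.9.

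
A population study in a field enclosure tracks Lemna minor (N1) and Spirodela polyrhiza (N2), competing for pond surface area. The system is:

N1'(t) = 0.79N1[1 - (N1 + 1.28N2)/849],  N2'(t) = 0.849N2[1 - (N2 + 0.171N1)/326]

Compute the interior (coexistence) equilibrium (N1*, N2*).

Setting both brackets to zero gives the nullclines N1 + 1.28N2 = 849 and 0.171N1 + N2 = 326.
Substituting N2 = 326 - 0.171N1 into the first: N1(1 - 1.28·0.171) = 849 - 1.28·326.
So N1* = 432/0.781 = 553, and then N2* = 326 - 0.171·553 = 231.

N1* ≈ 553, N2* ≈ 231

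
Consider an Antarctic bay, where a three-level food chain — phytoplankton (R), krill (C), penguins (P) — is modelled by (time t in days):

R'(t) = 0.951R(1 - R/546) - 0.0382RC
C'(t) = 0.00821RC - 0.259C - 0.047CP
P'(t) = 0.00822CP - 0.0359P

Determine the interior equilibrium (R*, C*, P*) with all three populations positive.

From dP/dt = 0: 0.00822C* = 0.0359, so C* = 4.37.
From dR/dt = 0: 0.951(1 - R*/546) = 0.0382·4.37, giving R* = 546·(1 - 0.175) = 450.
From dC/dt = 0: 0.00821·450 - 0.259 = 0.047P*, so P* = 3.44/0.047 = 73.1.

R* ≈ 450, C* ≈ 4.37, P* ≈ 73.1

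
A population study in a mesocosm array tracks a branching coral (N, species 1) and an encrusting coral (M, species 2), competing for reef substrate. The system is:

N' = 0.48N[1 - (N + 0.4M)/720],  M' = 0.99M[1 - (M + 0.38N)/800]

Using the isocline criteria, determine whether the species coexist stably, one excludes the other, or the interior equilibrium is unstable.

stable coexistence

Compare the nullcline intercepts: K1/α12 = 720/0.4 = 1800 > K2 = 800; K2/α21 = 800/0.38 = 2110 > K1 = 720.
Since both inequalities hold, each species can invade when rare, so the interior equilibrium is stable.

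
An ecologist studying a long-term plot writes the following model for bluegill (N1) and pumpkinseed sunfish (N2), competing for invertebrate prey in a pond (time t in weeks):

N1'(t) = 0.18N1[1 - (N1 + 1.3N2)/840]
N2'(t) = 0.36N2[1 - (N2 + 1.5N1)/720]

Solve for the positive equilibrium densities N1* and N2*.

N1* ≈ 101, N2* ≈ 568

Setting both brackets to zero gives the nullclines N1 + 1.3N2 = 840 and 1.5N1 + N2 = 720.
Substituting N2 = 720 - 1.5N1 into the first: N1(1 - 1.3·1.5) = 840 - 1.3·720.
So N1* = -96/-0.95 = 101, and then N2* = 720 - 1.5·101 = 568.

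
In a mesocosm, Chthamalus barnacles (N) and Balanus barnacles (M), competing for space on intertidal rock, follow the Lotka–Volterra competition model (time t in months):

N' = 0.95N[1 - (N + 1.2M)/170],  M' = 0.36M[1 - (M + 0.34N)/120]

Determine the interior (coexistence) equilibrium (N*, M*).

Setting both brackets to zero gives the nullclines N + 1.2M = 170 and 0.34N + M = 120.
Substituting M = 120 - 0.34N into the first: N(1 - 1.2·0.34) = 170 - 1.2·120.
So N* = 26/0.592 = 43.9, and then M* = 120 - 0.34·43.9 = 105.

N* ≈ 43.9, M* ≈ 105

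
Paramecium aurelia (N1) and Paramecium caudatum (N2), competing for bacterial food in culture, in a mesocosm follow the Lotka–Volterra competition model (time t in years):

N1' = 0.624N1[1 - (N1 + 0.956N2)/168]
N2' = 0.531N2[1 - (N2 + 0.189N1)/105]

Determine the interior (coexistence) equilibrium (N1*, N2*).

Setting both brackets to zero gives the nullclines N1 + 0.956N2 = 168 and 0.189N1 + N2 = 105.
Substituting N2 = 105 - 0.189N1 into the first: N1(1 - 0.956·0.189) = 168 - 0.956·105.
So N1* = 67.6/0.819 = 82.5, and then N2* = 105 - 0.189·82.5 = 89.4.

N1* ≈ 82.5, N2* ≈ 89.4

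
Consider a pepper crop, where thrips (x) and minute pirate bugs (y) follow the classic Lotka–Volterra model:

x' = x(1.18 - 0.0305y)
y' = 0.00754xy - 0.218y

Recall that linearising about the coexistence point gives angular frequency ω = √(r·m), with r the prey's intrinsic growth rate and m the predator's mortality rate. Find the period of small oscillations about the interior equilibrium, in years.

Here r = 1.18 and m = 0.218, so r·m = 0.257.
ω = √0.257 = 0.507 per year, hence T = 2π/ω ≈ 12.4 years.

T ≈ 12.4 years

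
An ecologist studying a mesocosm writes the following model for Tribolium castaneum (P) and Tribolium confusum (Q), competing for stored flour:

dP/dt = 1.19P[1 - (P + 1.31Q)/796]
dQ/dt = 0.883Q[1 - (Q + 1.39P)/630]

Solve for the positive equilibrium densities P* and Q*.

Setting both brackets to zero gives the nullclines P + 1.31Q = 796 and 1.39P + Q = 630.
Substituting Q = 630 - 1.39P into the first: P(1 - 1.31·1.39) = 796 - 1.31·630.
So P* = -29.3/-0.821 = 35.7, and then Q* = 630 - 1.39·35.7 = 580.

P* ≈ 35.7, Q* ≈ 580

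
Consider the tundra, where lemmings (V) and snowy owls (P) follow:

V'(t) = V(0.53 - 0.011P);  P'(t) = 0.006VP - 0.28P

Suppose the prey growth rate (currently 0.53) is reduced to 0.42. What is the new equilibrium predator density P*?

P* ≈ 38.2

At the interior fixed point, setting dV/dt = 0 with V > 0 fixes P* = (prey growth rate)/(VP coefficient) — independent of the other coefficients.
With the change, P* = 0.42/0.011 = 38.2; it falls from 48.2.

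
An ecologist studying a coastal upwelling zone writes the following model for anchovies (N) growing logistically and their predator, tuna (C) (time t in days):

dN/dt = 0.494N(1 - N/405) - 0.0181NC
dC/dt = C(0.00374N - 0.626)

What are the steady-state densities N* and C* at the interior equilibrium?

N* ≈ 167, C* ≈ 16

From dC/dt = 0 with C > 0: 0.00374N* = 0.626, so N* = 167.
Substitute into dN/dt = 0: 0.494(1 - 167/405) = 0.0181C*.
The bracket is 0.587, giving C* = 0.29/0.0181 = 16.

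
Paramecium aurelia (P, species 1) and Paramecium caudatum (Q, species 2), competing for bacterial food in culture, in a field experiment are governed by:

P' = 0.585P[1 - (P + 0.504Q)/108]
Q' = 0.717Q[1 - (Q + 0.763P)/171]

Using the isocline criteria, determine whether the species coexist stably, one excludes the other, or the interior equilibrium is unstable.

Compare the nullcline intercepts: K1/α12 = 108/0.504 = 214 > K2 = 171; K2/α21 = 171/0.763 = 224 > K1 = 108.
Since both inequalities hold, each species can invade when rare, so the interior equilibrium is stable.

stable coexistence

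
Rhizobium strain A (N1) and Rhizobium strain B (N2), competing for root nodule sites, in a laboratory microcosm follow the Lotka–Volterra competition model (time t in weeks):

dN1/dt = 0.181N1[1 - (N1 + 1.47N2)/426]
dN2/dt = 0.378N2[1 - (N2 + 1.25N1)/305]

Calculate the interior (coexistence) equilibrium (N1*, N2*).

N1* ≈ 26.7, N2* ≈ 272

Setting both brackets to zero gives the nullclines N1 + 1.47N2 = 426 and 1.25N1 + N2 = 305.
Substituting N2 = 305 - 1.25N1 into the first: N1(1 - 1.47·1.25) = 426 - 1.47·305.
So N1* = -22.3/-0.837 = 26.7, and then N2* = 305 - 1.25·26.7 = 272.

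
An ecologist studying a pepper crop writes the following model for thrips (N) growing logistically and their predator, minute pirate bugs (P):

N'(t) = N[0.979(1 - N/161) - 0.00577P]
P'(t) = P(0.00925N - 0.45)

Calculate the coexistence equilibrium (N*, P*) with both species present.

From dP/dt = 0 with P > 0: 0.00925N* = 0.45, so N* = 48.6.
Substitute into dN/dt = 0: 0.979(1 - 48.6/161) = 0.00577P*.
The bracket is 0.698, giving P* = 0.683/0.00577 = 118.

N* ≈ 48.6, P* ≈ 118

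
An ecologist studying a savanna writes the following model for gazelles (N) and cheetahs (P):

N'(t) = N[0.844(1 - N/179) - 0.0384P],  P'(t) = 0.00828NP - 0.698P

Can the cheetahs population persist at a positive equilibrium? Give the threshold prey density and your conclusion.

Threshold N = 84.3; K > 84.3, so yes, the predator persists.

The predator equation gives dP/dt > 0 only when N > 0.698/0.00828 = 84.3.
Without the predator, N → K = 179. Since 179 > 84.3, the predator can invade and persist.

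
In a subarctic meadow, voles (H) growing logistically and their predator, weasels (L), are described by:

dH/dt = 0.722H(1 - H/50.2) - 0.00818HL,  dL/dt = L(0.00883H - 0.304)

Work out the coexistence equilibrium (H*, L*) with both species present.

From dL/dt = 0 with L > 0: 0.00883H* = 0.304, so H* = 34.4.
Substitute into dH/dt = 0: 0.722(1 - 34.4/50.2) = 0.00818L*.
The bracket is 0.314, giving L* = 0.227/0.00818 = 27.7.

H* ≈ 34.4, L* ≈ 27.7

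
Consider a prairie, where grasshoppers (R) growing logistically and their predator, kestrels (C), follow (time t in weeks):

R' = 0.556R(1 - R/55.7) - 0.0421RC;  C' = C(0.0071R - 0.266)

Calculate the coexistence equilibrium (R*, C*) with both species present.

R* ≈ 37.5, C* ≈ 4.32

From dC/dt = 0 with C > 0: 0.0071R* = 0.266, so R* = 37.5.
Substitute into dR/dt = 0: 0.556(1 - 37.5/55.7) = 0.0421C*.
The bracket is 0.327, giving C* = 0.182/0.0421 = 4.32.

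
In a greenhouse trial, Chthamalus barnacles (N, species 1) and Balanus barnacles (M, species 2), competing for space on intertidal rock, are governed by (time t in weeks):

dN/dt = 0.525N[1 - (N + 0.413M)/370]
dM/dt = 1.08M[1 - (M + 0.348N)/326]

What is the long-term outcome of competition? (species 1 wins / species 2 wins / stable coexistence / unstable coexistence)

Compare the nullcline intercepts: K1/α12 = 370/0.413 = 896 > K2 = 326; K2/α21 = 326/0.348 = 937 > K1 = 370.
Since both inequalities hold, each species can invade when rare, so the interior equilibrium is stable.

stable coexistence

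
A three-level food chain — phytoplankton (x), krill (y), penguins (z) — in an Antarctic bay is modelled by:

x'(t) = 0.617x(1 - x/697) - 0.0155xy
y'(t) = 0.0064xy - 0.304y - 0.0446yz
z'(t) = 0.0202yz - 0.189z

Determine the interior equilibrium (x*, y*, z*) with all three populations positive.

From dz/dt = 0: 0.0202y* = 0.189, so y* = 9.36.
From dx/dt = 0: 0.617(1 - x*/697) = 0.0155·9.36, giving x* = 697·(1 - 0.235) = 533.
From dy/dt = 0: 0.0064·533 - 0.304 = 0.0446z*, so z* = 3.11/0.0446 = 69.7.

x* ≈ 533, y* ≈ 9.36, z* ≈ 69.7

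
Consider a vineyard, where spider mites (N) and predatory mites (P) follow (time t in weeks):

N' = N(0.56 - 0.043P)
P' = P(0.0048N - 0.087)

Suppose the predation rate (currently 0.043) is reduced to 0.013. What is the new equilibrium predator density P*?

P* ≈ 43.1

At the interior fixed point, setting dN/dt = 0 with N > 0 fixes P* = (prey growth rate)/(NP coefficient) — independent of the other coefficients.
With the change, P* = 0.56/0.013 = 43.1; it rises from 13.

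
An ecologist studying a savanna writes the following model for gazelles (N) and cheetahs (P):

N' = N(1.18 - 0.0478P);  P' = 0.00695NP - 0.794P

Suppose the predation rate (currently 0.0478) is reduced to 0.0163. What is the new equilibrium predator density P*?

At the interior fixed point, setting dN/dt = 0 with N > 0 fixes P* = (prey growth rate)/(NP coefficient) — independent of the other coefficients.
With the change, P* = 1.18/0.0163 = 72.4; it rises from 24.7.

P* ≈ 72.4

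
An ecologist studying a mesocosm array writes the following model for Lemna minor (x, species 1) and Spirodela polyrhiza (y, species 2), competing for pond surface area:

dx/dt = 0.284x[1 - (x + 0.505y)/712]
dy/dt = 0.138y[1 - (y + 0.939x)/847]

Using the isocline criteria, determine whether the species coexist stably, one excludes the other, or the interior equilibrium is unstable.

stable coexistence

Compare the nullcline intercepts: K1/α12 = 712/0.505 = 1410 > K2 = 847; K2/α21 = 847/0.939 = 902 > K1 = 712.
Since both inequalities hold, each species can invade when rare, so the interior equilibrium is stable.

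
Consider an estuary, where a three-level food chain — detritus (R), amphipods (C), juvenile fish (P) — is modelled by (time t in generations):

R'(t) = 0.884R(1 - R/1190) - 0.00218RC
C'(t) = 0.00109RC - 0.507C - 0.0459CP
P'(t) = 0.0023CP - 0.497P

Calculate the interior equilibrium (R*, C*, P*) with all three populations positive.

From dP/dt = 0: 0.0023C* = 0.497, so C* = 216.
From dR/dt = 0: 0.884(1 - R*/1190) = 0.00218·216, giving R* = 1190·(1 - 0.533) = 556.
From dC/dt = 0: 0.00109·556 - 0.507 = 0.0459P*, so P* = 0.0989/0.0459 = 2.15.

R* ≈ 556, C* ≈ 216, P* ≈ 2.15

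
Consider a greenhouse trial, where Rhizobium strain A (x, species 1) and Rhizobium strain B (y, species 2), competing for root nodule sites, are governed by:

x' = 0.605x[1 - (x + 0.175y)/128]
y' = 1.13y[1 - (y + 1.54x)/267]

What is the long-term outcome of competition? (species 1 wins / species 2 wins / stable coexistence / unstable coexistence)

stable coexistence

Compare the nullcline intercepts: K1/α12 = 128/0.175 = 731 > K2 = 267; K2/α21 = 267/1.54 = 173 > K1 = 128.
Since both inequalities hold, each species can invade when rare, so the interior equilibrium is stable.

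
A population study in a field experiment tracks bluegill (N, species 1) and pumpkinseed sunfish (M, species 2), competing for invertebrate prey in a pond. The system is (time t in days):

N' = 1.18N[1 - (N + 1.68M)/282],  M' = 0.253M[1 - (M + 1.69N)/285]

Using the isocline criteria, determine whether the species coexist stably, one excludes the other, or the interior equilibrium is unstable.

Compare the nullcline intercepts: K1/α12 = 282/1.68 = 168 < K2 = 285; K2/α21 = 285/1.69 = 169 < K1 = 282.
Since both are reversed, neither can invade when rare; the interior point is a saddle.

unstable coexistence (outcome depends on initial conditions)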